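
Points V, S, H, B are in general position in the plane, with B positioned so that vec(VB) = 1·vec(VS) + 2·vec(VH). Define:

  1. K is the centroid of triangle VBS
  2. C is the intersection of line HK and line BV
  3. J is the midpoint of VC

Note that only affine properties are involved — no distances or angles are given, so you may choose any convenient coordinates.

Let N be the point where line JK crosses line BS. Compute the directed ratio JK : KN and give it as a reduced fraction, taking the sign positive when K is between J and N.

Choose coordinates V = (0, 0), S = (1, 0), H = (0, 1), B = (1, 2).
1. K is the centroid of triangle VBS ⇒ K = (2/3, 2/3)
2. C is the intersection of line HK and line BV ⇒ C = (2/5, 4/5)
3. J is the midpoint of VC ⇒ J = (1/5, 2/5)
line JK meets BS at N = (1, 6/7)
K = J + t·(N−J) with t = 7/12, so JK:KN = 7/12:5/12

JK:KN = 7/5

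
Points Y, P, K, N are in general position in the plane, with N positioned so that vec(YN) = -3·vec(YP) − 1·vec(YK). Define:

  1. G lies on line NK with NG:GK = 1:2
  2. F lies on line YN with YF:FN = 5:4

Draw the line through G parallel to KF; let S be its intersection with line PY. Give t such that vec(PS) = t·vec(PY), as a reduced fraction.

t = 37/14

Choose coordinates Y = (0, 0), P = (1, 0), K = (0, 1), N = (-3, -1).
1. G lies on line NK with NG:GK = 1:2 ⇒ G = (-2, -1/3)
2. F lies on line YN with YF:FN = 5:4 ⇒ F = (-5/3, -5/9)
through G parallel to KF: direction (-5/3, -14/9); meets PY at S = (-23/14, 0)
S = P + t·(Y−P) with t = 37/14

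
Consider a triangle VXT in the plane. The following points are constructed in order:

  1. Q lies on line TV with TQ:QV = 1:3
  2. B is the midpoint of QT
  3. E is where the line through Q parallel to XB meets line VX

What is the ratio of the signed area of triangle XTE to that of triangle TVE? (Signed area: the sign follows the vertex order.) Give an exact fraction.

[XTE]:[TVE] = 1/6

Assign V = (0, 0), X = (1, 0), T = (0, 1) — the answer is frame-independent, so this choice is without loss of generality.
1. Q lies on line TV with TQ:QV = 1:3 ⇒ Q = (0, 3/4)
2. B is the midpoint of QT ⇒ B = (0, 7/8)
3. E is where the line through Q parallel to XB meets line VX ⇒ E = (6/7, 0)
2·[XTE] = 1/7, 2·[TVE] = 6/7
[XTE]:[TVE] = 1/7:6/7 = 1/6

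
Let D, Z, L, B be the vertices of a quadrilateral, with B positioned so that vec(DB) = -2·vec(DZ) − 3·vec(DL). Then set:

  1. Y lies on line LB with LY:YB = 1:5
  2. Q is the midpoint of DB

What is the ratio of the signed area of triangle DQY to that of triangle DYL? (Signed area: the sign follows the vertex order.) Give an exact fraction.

Assign D = (0, 0), Z = (1, 0), L = (0, 1), B = (-2, -3) — the answer is frame-independent, so this choice is without loss of generality.
1. Y lies on line LB with LY:YB = 1:5 ⇒ Y = (-1/3, 1/3)
2. Q is the midpoint of DB ⇒ Q = (-1, -3/2)
2·[DQY] = -5/6, 2·[DYL] = -1/3
[DQY]:[DYL] = -5/6:-1/3 = 5/2

[DQY]:[DYL] = 5/2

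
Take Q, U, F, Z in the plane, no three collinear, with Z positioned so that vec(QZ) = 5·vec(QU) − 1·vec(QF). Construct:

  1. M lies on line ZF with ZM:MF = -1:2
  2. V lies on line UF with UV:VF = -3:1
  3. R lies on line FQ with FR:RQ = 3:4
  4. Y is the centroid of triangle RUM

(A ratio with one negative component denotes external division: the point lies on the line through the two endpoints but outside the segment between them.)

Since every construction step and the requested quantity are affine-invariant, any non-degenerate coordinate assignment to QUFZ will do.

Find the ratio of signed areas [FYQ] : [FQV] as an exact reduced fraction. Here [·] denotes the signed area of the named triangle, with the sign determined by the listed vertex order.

Assign Q = (0, 0), U = (1, 0), F = (0, 1), Z = (5, -1) — the answer is frame-independent, so this choice is without loss of generality.
1. M lies on line ZF with ZM:MF = -1:2 ⇒ M = (10, -3)
2. V lies on line UF with UV:VF = -3:1 ⇒ V = (-1/2, 3/2)
3. R lies on line FQ with FR:RQ = 3:4 ⇒ R = (0, 4/7)
4. Y is the centroid of triangle RUM ⇒ Y = (11/3, -17/21)
2·[FYQ] = -11/3, 2·[FQV] = -1/2
[FYQ]:[FQV] = -11/3:-1/2 = 22/3

[FYQ]:[FQV] = 22/3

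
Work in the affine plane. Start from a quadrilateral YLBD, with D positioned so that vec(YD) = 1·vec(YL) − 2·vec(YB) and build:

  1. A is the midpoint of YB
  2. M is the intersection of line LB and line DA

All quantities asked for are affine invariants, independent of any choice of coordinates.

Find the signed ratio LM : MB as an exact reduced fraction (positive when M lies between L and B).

LM:MB = -4

Assign Y = (0, 0), L = (1, 0), B = (0, 1), D = (1, -2) — the answer is frame-independent, so this choice is without loss of generality.
1. A is the midpoint of YB ⇒ A = (0, 1/2)
2. M is the intersection of line LB and line DA ⇒ M = (-1/3, 4/3)
M = L + t·(B−L) with t = 4/3, so LM:MB = t:(1−t) = 4/3:-1/3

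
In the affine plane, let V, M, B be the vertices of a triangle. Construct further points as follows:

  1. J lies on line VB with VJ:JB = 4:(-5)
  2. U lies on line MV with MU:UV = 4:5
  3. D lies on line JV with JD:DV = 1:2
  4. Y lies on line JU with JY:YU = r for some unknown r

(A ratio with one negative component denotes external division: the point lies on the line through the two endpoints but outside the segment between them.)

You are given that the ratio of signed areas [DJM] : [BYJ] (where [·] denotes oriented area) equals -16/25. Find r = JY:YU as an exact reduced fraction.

r = 3

Work in coordinates with V = (0, 0), M = (1, 0), B = (0, 1).
1. J lies on line VB with VJ:JB = 4:(-5) ⇒ J = (0, -4)
2. U lies on line MV with MU:UV = 4:5 ⇒ U = (5/9, 0)
3. D lies on line JV with JD:DV = 1:2 ⇒ D = (0, -8/3)
4. With JY:YU = r, write λ = r/(r+1) so Y = J + λ·(U−J); Y is affine-linear in λ
Every point depending on Y is an affine combination of Y and λ-independent points, so each such coordinate is linear in λ; the λ² term in each signed area is a multiple of (U−J)×(U−J) = 0, so 2·[DJM] and 2·[BYJ] are each linear in λ. Evaluating at λ=0 and λ=1:
  2·[DJM] = 4/3,   2·[BYJ] = -25/9·λ
So [DJM]:[BYJ] = (4/3) / (-25/9·λ). Setting this equal to -16/25:
  4/3 = -16/25·(-25/9·λ)  ⇒  λ = 3/4
Then r = λ/(1−λ) = (3/4)/(1/4) = 3. Check: with r = 3, Y = (5/12, -1) and [DJM]:[BYJ] = -16/25 as required.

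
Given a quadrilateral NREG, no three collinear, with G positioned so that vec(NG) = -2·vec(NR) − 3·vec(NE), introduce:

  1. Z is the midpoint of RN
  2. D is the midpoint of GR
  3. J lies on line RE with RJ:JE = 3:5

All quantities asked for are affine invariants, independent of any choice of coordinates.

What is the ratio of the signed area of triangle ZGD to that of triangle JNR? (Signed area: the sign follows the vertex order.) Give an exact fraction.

[ZGD]:[JNR] = 2

Work in coordinates with N = (0, 0), R = (1, 0), E = (0, 1), G = (-2, -3).
1. Z is the midpoint of RN ⇒ Z = (1/2, 0)
2. D is the midpoint of GR ⇒ D = (-1/2, -3/2)
3. J lies on line RE with RJ:JE = 3:5 ⇒ J = (5/8, 3/8)
2·[ZGD] = 3/4, 2·[JNR] = 3/8
[ZGD]:[JNR] = 3/4:3/8 = 2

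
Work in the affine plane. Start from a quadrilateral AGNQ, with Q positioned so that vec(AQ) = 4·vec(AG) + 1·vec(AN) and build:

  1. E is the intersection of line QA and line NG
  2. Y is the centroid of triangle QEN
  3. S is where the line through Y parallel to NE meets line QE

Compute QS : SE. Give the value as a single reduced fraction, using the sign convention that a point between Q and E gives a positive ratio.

QS:SE = 2

Work in coordinates with A = (0, 0), G = (1, 0), N = (0, 1), Q = (4, 1).
1. E is the intersection of line QA and line NG ⇒ E = (4/5, 1/5)
2. Y is the centroid of triangle QEN ⇒ Y = (8/5, 11/15)
3. S is where the line through Y parallel to NE meets line QE ⇒ S = (28/15, 7/15)
S = Q + t·(E−Q) with t = 2/3, so QS:SE = t:(1−t) = 2/3:1/3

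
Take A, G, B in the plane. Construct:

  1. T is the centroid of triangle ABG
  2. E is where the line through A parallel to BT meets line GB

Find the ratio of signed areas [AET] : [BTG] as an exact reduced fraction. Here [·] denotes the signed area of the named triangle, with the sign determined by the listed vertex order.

[AET]:[BTG] = -3

Work in coordinates with A = (0, 0), G = (1, 0), B = (0, 1).
1. T is the centroid of triangle ABG ⇒ T = (1/3, 1/3)
2. E is where the line through A parallel to BT meets line GB ⇒ E = (-1, 2)
2·[AET] = -1, 2·[BTG] = 1/3
[AET]:[BTG] = -1:1/3 = -3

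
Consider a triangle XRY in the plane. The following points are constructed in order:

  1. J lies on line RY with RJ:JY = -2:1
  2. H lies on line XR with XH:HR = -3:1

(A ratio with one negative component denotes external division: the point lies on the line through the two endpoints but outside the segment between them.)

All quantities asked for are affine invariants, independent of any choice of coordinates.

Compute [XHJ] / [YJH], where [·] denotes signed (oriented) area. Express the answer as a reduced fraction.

Work in coordinates with X = (0, 0), R = (1, 0), Y = (0, 1).
1. J lies on line RY with RJ:JY = -2:1 ⇒ J = (-1, 2)
2. H lies on line XR with XH:HR = -3:1 ⇒ H = (3/2, 0)
2·[XHJ] = 3, 2·[YJH] = -1/2
[XHJ]:[YJH] = 3:-1/2 = -6

[XHJ]:[YJH] = -6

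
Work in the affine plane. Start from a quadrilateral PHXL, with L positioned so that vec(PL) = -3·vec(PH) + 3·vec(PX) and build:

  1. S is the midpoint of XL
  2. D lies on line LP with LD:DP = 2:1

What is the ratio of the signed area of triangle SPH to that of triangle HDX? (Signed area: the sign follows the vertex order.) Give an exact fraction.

[SPH]:[HDX] = -2

Assign P = (0, 0), H = (1, 0), X = (0, 1), L = (-3, 3) — the answer is frame-independent, so this choice is without loss of generality.
1. S is the midpoint of XL ⇒ S = (-3/2, 2)
2. D lies on line LP with LD:DP = 2:1 ⇒ D = (-1, 1)
2·[SPH] = 2, 2·[HDX] = -1
[SPH]:[HDX] = 2:-1 = -2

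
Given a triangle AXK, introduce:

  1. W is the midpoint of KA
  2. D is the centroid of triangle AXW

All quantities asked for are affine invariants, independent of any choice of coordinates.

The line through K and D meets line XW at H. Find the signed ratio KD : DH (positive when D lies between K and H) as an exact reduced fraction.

KD:DH = -4

Assign A = (0, 0), X = (1, 0), K = (0, 1) — the answer is frame-independent, so this choice is without loss of generality.
1. W is the midpoint of KA ⇒ W = (0, 1/2)
2. D is the centroid of triangle AXW ⇒ D = (1/3, 1/6)
line KD meets XW at H = (1/4, 3/8)
D = K + t·(H−K) with t = 4/3, so KD:DH = 4/3:-1/3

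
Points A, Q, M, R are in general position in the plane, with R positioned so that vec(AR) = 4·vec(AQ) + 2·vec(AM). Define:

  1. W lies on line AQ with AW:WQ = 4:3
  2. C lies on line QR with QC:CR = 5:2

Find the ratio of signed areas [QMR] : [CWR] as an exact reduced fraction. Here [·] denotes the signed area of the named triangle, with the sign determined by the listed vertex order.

Set A = (0, 0), Q = (1, 0), M = (0, 1), R = (4, 2); any affine frame gives the same invariant.
1. W lies on line AQ with AW:WQ = 4:3 ⇒ W = (4/7, 0)
2. C lies on line QR with QC:CR = 5:2 ⇒ C = (22/7, 10/7)
2·[QMR] = -5, 2·[CWR] = -12/49
[QMR]:[CWR] = -5:-12/49 = 245/12

[QMR]:[CWR] = 245/12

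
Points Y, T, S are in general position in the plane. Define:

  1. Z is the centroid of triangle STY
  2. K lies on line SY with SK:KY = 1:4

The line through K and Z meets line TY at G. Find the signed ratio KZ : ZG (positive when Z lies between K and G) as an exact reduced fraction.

Work in coordinates with Y = (0, 0), T = (1, 0), S = (0, 1).
1. Z is the centroid of triangle STY ⇒ Z = (1/3, 1/3)
2. K lies on line SY with SK:KY = 1:4 ⇒ K = (0, 4/5)
line KZ meets TY at G = (4/7, 0)
Z = K + t·(G−K) with t = 7/12, so KZ:ZG = 7/12:5/12

KZ:ZG = 7/5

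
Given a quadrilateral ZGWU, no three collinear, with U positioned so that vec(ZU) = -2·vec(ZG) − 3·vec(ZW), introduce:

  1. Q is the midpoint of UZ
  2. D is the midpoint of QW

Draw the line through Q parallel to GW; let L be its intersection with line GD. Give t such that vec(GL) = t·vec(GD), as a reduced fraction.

t = 2

Set Z = (0, 0), G = (1, 0), W = (0, 1), U = (-2, -3); any affine frame gives the same invariant.
1. Q is the midpoint of UZ ⇒ Q = (-1, -3/2)
2. D is the midpoint of QW ⇒ D = (-1/2, -1/4)
through Q parallel to GW: direction (-1, 1); meets GD at L = (-2, -1/2)
L = G + t·(D−G) with t = 2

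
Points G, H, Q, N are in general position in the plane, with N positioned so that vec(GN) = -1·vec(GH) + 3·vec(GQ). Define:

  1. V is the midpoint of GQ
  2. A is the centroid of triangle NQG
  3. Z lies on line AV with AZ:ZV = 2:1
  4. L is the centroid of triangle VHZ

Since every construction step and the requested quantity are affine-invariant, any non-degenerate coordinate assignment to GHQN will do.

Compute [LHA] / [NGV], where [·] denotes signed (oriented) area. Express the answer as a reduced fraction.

[LHA]:[NGV] = 20/27

Set G = (0, 0), H = (1, 0), Q = (0, 1), N = (-1, 3); any affine frame gives the same invariant.
1. V is the midpoint of GQ ⇒ V = (0, 1/2)
2. A is the centroid of triangle NQG ⇒ A = (-1/3, 4/3)
3. Z lies on line AV with AZ:ZV = 2:1 ⇒ Z = (-1/9, 7/9)
4. L is the centroid of triangle VHZ ⇒ L = (8/27, 23/54)
2·[LHA] = 10/27, 2·[NGV] = 1/2
[LHA]:[NGV] = 10/27:1/2 = 20/27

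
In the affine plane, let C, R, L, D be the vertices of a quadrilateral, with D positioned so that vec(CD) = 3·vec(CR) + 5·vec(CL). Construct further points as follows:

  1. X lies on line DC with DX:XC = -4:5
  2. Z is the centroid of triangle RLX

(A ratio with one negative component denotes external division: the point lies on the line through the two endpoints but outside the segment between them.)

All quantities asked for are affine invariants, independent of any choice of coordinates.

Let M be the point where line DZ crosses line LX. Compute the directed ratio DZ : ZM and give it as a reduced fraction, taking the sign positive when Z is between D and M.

Assign C = (0, 0), R = (1, 0), L = (0, 1), D = (3, 5) — the answer is frame-independent, so this choice is without loss of generality.
1. X lies on line DC with DX:XC = -4:5 ⇒ X = (15, 25)
2. Z is the centroid of triangle RLX ⇒ Z = (16/3, 26/3)
line DZ meets LX at M = (-25, -39)
Z = D + t·(M−D) with t = -1/12, so DZ:ZM = -1/12:13/12

DZ:ZM = -1/13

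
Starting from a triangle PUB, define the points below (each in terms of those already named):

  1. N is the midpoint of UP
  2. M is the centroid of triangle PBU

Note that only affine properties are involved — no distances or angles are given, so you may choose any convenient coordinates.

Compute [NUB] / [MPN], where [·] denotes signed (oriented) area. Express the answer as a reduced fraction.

[NUB]:[MPN] = 3

Work in coordinates with P = (0, 0), U = (1, 0), B = (0, 1).
1. N is the midpoint of UP ⇒ N = (1/2, 0)
2. M is the centroid of triangle PBU ⇒ M = (1/3, 1/3)
2·[NUB] = 1/2, 2·[MPN] = 1/6
[NUB]:[MPN] = 1/2:1/6 = 3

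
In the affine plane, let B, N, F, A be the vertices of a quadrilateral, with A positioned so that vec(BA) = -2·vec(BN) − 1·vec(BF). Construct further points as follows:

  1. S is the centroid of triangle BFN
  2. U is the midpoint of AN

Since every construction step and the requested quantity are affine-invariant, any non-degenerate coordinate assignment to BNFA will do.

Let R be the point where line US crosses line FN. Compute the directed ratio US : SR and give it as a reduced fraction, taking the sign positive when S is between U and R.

Assign B = (0, 0), N = (1, 0), F = (0, 1), A = (-2, -1) — the answer is frame-independent, so this choice is without loss of generality.
1. S is the centroid of triangle BFN ⇒ S = (1/3, 1/3)
2. U is the midpoint of AN ⇒ U = (-1/2, -1/2)
line US meets FN at R = (1/2, 1/2)
S = U + t·(R−U) with t = 5/6, so US:SR = 5/6:1/6

US:SR = 5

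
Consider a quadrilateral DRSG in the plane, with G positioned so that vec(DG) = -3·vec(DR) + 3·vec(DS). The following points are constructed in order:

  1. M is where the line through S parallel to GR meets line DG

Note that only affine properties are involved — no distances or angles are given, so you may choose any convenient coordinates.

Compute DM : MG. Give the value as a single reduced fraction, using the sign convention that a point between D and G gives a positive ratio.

DM:MG = -4

Assign D = (0, 0), R = (1, 0), S = (0, 1), G = (-3, 3) — the answer is frame-independent, so this choice is without loss of generality.
1. M is where the line through S parallel to GR meets line DG ⇒ M = (-4, 4)
M = D + t·(G−D) with t = 4/3, so DM:MG = t:(1−t) = 4/3:-1/3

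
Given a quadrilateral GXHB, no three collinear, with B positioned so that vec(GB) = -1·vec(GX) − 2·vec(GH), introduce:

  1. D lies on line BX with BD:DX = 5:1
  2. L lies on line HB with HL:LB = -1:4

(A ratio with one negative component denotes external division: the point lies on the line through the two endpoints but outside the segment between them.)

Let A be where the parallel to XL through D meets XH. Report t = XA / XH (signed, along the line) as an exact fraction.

t = 2/3

Set G = (0, 0), X = (1, 0), H = (0, 1), B = (-1, -2); any affine frame gives the same invariant.
1. D lies on line BX with BD:DX = 5:1 ⇒ D = (2/3, -1/3)
2. L lies on line HB with HL:LB = -1:4 ⇒ L = (1/3, 2)
through D parallel to XL: direction (-2/3, 2); meets XH at A = (1/3, 2/3)
A = X + t·(H−X) with t = 2/3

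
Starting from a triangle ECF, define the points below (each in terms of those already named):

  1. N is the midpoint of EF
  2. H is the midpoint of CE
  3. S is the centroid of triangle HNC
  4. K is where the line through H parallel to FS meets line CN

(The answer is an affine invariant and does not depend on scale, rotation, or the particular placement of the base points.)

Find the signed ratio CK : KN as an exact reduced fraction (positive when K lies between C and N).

CK:KN = 5/2

Assign E = (0, 0), C = (1, 0), F = (0, 1) — the answer is frame-independent, so this choice is without loss of generality.
1. N is the midpoint of EF ⇒ N = (0, 1/2)
2. H is the midpoint of CE ⇒ H = (1/2, 0)
3. S is the centroid of triangle HNC ⇒ S = (1/2, 1/6)
4. K is where the line through H parallel to FS meets line CN ⇒ K = (2/7, 5/14)
K = C + t·(N−C) with t = 5/7, so CK:KN = t:(1−t) = 5/7:2/7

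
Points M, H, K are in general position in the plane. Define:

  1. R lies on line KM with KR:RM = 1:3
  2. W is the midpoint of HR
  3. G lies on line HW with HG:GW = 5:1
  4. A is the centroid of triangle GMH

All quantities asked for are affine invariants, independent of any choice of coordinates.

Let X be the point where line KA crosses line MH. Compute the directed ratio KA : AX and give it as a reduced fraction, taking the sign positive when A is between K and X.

Work in coordinates with M = (0, 0), H = (1, 0), K = (0, 1).
1. R lies on line KM with KR:RM = 1:3 ⇒ R = (0, 3/4)
2. W is the midpoint of HR ⇒ W = (1/2, 3/8)
3. G lies on line HW with HG:GW = 5:1 ⇒ G = (7/12, 5/16)
4. A is the centroid of triangle GMH ⇒ A = (19/36, 5/48)
line KA meets MH at X = (76/129, 0)
A = K + t·(X−K) with t = 43/48, so KA:AX = 43/48:5/48

KA:AX = 43/5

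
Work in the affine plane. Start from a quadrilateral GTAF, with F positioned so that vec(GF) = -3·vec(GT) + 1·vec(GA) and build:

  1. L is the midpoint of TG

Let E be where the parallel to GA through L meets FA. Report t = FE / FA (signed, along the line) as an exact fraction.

t = 7/6

Set G = (0, 0), T = (1, 0), A = (0, 1), F = (-3, 1); any affine frame gives the same invariant.
1. L is the midpoint of TG ⇒ L = (1/2, 0)
through L parallel to GA: direction (0, 1); meets FA at E = (1/2, 1)
E = F + t·(A−F) with t = 7/6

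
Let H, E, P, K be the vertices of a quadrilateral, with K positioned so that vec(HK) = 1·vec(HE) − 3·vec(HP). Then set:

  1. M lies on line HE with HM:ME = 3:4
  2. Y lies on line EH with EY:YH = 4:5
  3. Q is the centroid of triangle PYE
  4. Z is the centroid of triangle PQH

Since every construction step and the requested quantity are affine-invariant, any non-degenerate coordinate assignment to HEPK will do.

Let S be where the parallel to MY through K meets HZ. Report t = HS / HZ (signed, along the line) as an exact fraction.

Assign H = (0, 0), E = (1, 0), P = (0, 1), K = (1, -3) — the answer is frame-independent, so this choice is without loss of generality.
1. M lies on line HE with HM:ME = 3:4 ⇒ M = (3/7, 0)
2. Y lies on line EH with EY:YH = 4:5 ⇒ Y = (5/9, 0)
3. Q is the centroid of triangle PYE ⇒ Q = (14/27, 1/3)
4. Z is the centroid of triangle PQH ⇒ Z = (14/81, 4/9)
through K parallel to MY: direction (8/63, 0); meets HZ at S = (-7/6, -3)
S = H + t·(Z−H) with t = -27/4

t = -27/4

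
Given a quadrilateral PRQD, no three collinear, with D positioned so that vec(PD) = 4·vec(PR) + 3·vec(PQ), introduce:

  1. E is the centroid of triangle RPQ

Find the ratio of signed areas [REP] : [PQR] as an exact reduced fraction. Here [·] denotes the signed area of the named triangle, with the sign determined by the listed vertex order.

[REP]:[PQR] = -1/3

Choose coordinates P = (0, 0), R = (1, 0), Q = (0, 1), D = (4, 3).
1. E is the centroid of triangle RPQ ⇒ E = (1/3, 1/3)
2·[REP] = 1/3, 2·[PQR] = -1
[REP]:[PQR] = 1/3:-1 = -1/3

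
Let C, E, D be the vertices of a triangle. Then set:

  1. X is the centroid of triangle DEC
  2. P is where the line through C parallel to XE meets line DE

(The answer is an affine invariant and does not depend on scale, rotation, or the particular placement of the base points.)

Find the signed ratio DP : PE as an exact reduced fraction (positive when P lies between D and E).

Assign C = (0, 0), E = (1, 0), D = (0, 1) — the answer is frame-independent, so this choice is without loss of generality.
1. X is the centroid of triangle DEC ⇒ X = (1/3, 1/3)
2. P is where the line through C parallel to XE meets line DE ⇒ P = (2, -1)
P = D + t·(E−D) with t = 2, so DP:PE = t:(1−t) = 2:-1

DP:PE = -2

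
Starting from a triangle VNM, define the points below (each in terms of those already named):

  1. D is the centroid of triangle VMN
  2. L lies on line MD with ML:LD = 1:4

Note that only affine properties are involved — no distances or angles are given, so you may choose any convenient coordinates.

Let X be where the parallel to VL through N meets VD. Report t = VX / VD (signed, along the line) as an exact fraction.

Assign V = (0, 0), N = (1, 0), M = (0, 1) — the answer is frame-independent, so this choice is without loss of generality.
1. D is the centroid of triangle VMN ⇒ D = (1/3, 1/3)
2. L lies on line MD with ML:LD = 1:4 ⇒ L = (1/15, 13/15)
through N parallel to VL: direction (1/15, 13/15); meets VD at X = (13/12, 13/12)
X = V + t·(D−V) with t = 13/4

t = 13/4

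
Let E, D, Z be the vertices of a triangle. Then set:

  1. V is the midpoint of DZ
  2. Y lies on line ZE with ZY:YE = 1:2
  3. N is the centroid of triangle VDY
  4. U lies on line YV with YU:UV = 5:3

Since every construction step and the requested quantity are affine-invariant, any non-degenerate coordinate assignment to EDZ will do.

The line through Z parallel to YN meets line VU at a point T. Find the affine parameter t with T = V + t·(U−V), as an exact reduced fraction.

Assign E = (0, 0), D = (1, 0), Z = (0, 1) — the answer is frame-independent, so this choice is without loss of generality.
1. V is the midpoint of DZ ⇒ V = (1/2, 1/2)
2. Y lies on line ZE with ZY:YE = 1:2 ⇒ Y = (0, 2/3)
3. N is the centroid of triangle VDY ⇒ N = (1/2, 7/18)
4. U lies on line YV with YU:UV = 5:3 ⇒ U = (5/16, 9/16)
through Z parallel to YN: direction (1/2, -5/18); meets VU at T = (3/2, 1/6)
T = V + t·(U−V) with t = -16/3

t = -16/3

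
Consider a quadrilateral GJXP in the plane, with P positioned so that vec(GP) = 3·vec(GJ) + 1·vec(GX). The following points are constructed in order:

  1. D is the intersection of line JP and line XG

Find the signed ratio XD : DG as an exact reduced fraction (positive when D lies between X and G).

Set G = (0, 0), J = (1, 0), X = (0, 1), P = (3, 1); any affine frame gives the same invariant.
1. D is the intersection of line JP and line XG ⇒ D = (0, -1/2)
D = X + t·(G−X) with t = 3/2, so XD:DG = t:(1−t) = 3/2:-1/2

XD:DG = -3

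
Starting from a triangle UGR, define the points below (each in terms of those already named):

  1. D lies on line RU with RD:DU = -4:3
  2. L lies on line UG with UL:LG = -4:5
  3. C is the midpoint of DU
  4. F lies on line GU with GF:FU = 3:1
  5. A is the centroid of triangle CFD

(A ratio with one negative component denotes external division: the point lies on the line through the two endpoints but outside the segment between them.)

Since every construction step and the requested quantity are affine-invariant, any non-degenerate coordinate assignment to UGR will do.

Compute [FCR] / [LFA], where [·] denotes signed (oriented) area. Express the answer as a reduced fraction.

Choose coordinates U = (0, 0), G = (1, 0), R = (0, 1).
1. D lies on line RU with RD:DU = -4:3 ⇒ D = (0, -3)
2. L lies on line UG with UL:LG = -4:5 ⇒ L = (-4, 0)
3. C is the midpoint of DU ⇒ C = (0, -3/2)
4. F lies on line GU with GF:FU = 3:1 ⇒ F = (1/4, 0)
5. A is the centroid of triangle CFD ⇒ A = (1/12, -3/2)
2·[FCR] = -5/8, 2·[LFA] = -51/8
[FCR]:[LFA] = -5/8:-51/8 = 5/51

[FCR]:[LFA] = 5/51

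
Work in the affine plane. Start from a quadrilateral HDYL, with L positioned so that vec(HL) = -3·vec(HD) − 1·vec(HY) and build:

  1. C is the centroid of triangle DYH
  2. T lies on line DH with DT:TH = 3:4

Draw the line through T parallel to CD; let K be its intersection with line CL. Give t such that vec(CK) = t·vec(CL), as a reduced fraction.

t = 1/14

Work in coordinates with H = (0, 0), D = (1, 0), Y = (0, 1), L = (-3, -1).
1. C is the centroid of triangle DYH ⇒ C = (1/3, 1/3)
2. T lies on line DH with DT:TH = 3:4 ⇒ T = (4/7, 0)
through T parallel to CD: direction (2/3, -1/3); meets CL at K = (2/21, 5/21)
K = C + t·(L−C) with t = 1/14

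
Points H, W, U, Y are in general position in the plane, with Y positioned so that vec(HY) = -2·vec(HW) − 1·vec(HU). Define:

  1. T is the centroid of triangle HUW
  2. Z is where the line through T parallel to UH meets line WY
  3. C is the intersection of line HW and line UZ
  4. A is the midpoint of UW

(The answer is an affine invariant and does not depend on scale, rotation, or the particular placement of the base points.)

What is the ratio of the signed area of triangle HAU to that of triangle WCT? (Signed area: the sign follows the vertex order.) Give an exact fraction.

Set H = (0, 0), W = (1, 0), U = (0, 1), Y = (-2, -1); any affine frame gives the same invariant.
1. T is the centroid of triangle HUW ⇒ T = (1/3, 1/3)
2. Z is where the line through T parallel to UH meets line WY ⇒ Z = (1/3, -2/9)
3. C is the intersection of line HW and line UZ ⇒ C = (3/11, 0)
4. A is the midpoint of UW ⇒ A = (1/2, 1/2)
2·[HAU] = 1/2, 2·[WCT] = -8/33
[HAU]:[WCT] = 1/2:-8/33 = -33/16

[HAU]:[WCT] = -33/16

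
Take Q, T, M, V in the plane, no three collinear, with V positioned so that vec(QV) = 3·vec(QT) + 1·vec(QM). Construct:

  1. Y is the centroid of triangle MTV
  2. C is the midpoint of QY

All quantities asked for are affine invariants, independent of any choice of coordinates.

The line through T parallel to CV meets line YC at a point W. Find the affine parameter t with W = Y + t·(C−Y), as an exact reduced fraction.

Assign Q = (0, 0), T = (1, 0), M = (0, 1), V = (3, 1) — the answer is frame-independent, so this choice is without loss of generality.
1. Y is the centroid of triangle MTV ⇒ Y = (4/3, 2/3)
2. C is the midpoint of QY ⇒ C = (2/3, 1/3)
through T parallel to CV: direction (7/3, 2/3); meets YC at W = (-4/3, -2/3)
W = Y + t·(C−Y) with t = 4

t = 4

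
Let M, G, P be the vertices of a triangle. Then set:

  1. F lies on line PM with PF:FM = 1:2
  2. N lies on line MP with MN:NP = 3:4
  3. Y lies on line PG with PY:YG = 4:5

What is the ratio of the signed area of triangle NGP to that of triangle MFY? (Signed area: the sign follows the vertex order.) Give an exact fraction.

[NGP]:[MFY] = -27/14

Work in coordinates with M = (0, 0), G = (1, 0), P = (0, 1).
1. F lies on line PM with PF:FM = 1:2 ⇒ F = (0, 2/3)
2. N lies on line MP with MN:NP = 3:4 ⇒ N = (0, 3/7)
3. Y lies on line PG with PY:YG = 4:5 ⇒ Y = (4/9, 5/9)
2·[NGP] = 4/7, 2·[MFY] = -8/27
[NGP]:[MFY] = 4/7:-8/27 = -27/14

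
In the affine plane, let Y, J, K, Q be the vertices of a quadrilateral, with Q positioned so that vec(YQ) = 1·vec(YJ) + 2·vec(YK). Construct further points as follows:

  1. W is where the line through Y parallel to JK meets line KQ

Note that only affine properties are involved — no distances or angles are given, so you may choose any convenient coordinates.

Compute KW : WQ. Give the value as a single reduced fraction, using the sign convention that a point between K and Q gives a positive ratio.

Choose coordinates Y = (0, 0), J = (1, 0), K = (0, 1), Q = (1, 2).
1. W is where the line through Y parallel to JK meets line KQ ⇒ W = (-1/2, 1/2)
W = K + t·(Q−K) with t = -1/2, so KW:WQ = t:(1−t) = -1/2:3/2

KW:WQ = -1/3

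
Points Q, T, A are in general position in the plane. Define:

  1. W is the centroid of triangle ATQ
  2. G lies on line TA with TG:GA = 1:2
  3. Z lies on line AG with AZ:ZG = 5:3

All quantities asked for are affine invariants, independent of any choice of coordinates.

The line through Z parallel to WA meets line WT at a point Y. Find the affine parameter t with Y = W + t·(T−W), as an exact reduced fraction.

t = 5/12

Set Q = (0, 0), T = (1, 0), A = (0, 1); any affine frame gives the same invariant.
1. W is the centroid of triangle ATQ ⇒ W = (1/3, 1/3)
2. G lies on line TA with TG:GA = 1:2 ⇒ G = (2/3, 1/3)
3. Z lies on line AG with AZ:ZG = 5:3 ⇒ Z = (5/12, 7/12)
through Z parallel to WA: direction (-1/3, 2/3); meets WT at Y = (11/18, 7/36)
Y = W + t·(T−W) with t = 5/12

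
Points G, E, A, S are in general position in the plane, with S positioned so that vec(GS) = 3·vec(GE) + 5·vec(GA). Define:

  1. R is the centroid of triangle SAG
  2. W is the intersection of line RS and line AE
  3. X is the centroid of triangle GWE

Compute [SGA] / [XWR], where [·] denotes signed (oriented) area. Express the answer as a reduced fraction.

[SGA]:[XWR] = 9/2

Work in coordinates with G = (0, 0), E = (1, 0), A = (0, 1), S = (3, 5).
1. R is the centroid of triangle SAG ⇒ R = (1, 2)
2. W is the intersection of line RS and line AE ⇒ W = (1/5, 4/5)
3. X is the centroid of triangle GWE ⇒ X = (2/5, 4/15)
2·[SGA] = -3, 2·[XWR] = -2/3
[SGA]:[XWR] = -3:-2/3 = 9/2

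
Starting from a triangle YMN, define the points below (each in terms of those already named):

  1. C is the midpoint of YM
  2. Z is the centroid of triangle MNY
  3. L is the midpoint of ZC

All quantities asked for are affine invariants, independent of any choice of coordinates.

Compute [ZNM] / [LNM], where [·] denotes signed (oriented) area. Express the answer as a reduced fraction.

[ZNM]:[LNM] = 4/5

Choose coordinates Y = (0, 0), M = (1, 0), N = (0, 1).
1. C is the midpoint of YM ⇒ C = (1/2, 0)
2. Z is the centroid of triangle MNY ⇒ Z = (1/3, 1/3)
3. L is the midpoint of ZC ⇒ L = (5/12, 1/6)
2·[ZNM] = -1/3, 2·[LNM] = -5/12
[ZNM]:[LNM] = -1/3:-5/12 = 4/5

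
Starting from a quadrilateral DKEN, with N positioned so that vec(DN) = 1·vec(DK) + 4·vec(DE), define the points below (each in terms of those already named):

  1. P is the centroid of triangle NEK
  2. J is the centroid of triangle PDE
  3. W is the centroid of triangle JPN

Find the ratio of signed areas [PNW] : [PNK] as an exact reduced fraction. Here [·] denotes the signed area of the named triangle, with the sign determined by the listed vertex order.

[PNW]:[PNK] = -7/36

Choose coordinates D = (0, 0), K = (1, 0), E = (0, 1), N = (1, 4).
1. P is the centroid of triangle NEK ⇒ P = (2/3, 5/3)
2. J is the centroid of triangle PDE ⇒ J = (2/9, 8/9)
3. W is the centroid of triangle JPN ⇒ W = (17/27, 59/27)
2·[PNW] = 7/27, 2·[PNK] = -4/3
[PNW]:[PNK] = 7/27:-4/3 = -7/36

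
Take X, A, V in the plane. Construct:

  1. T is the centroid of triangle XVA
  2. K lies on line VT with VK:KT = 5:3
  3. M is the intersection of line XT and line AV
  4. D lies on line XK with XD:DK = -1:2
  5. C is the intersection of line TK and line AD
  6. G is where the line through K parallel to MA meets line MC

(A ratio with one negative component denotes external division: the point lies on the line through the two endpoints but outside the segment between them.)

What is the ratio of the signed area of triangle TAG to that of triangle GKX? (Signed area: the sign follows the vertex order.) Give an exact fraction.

Choose coordinates X = (0, 0), A = (1, 0), V = (0, 1).
1. T is the centroid of triangle XVA ⇒ T = (1/3, 1/3)
2. K lies on line VT with VK:KT = 5:3 ⇒ K = (5/24, 7/12)
3. M is the intersection of line XT and line AV ⇒ M = (1/2, 1/2)
4. D lies on line XK with XD:DK = -1:2 ⇒ D = (-5/24, -7/12)
5. C is the intersection of line TK and line AD ⇒ C = (43/72, -7/36)
6. G is where the line through K parallel to MA meets line MC ⇒ G = (551/1032, 133/516)
2·[TAG] = 17/1032, 2·[GKX] = 133/516
[TAG]:[GKX] = 17/1032:133/516 = 17/266

[TAG]:[GKX] = 17/266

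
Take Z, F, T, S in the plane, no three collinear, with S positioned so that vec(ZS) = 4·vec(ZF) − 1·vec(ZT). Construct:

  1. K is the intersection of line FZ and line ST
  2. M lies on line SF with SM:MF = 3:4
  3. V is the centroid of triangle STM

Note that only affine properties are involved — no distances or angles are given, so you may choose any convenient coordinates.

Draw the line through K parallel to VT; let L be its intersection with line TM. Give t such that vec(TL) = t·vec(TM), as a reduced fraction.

t = -1/2

Choose coordinates Z = (0, 0), F = (1, 0), T = (0, 1), S = (4, -1).
1. K is the intersection of line FZ and line ST ⇒ K = (2, 0)
2. M lies on line SF with SM:MF = 3:4 ⇒ M = (19/7, -4/7)
3. V is the centroid of triangle STM ⇒ V = (47/21, -4/21)
through K parallel to VT: direction (-47/21, 25/21); meets TM at L = (-19/14, 25/14)
L = T + t·(M−T) with t = -1/2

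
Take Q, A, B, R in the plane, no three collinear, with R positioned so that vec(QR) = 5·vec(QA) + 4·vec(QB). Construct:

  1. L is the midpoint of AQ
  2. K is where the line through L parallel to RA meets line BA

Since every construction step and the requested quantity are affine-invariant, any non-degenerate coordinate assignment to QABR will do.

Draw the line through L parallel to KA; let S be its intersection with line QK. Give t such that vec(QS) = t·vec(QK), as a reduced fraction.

t = 1/2

Assign Q = (0, 0), A = (1, 0), B = (0, 1), R = (5, 4) — the answer is frame-independent, so this choice is without loss of generality.
1. L is the midpoint of AQ ⇒ L = (1/2, 0)
2. K is where the line through L parallel to RA meets line BA ⇒ K = (3/4, 1/4)
through L parallel to KA: direction (1/4, -1/4); meets QK at S = (3/8, 1/8)
S = Q + t·(K−Q) with t = 1/2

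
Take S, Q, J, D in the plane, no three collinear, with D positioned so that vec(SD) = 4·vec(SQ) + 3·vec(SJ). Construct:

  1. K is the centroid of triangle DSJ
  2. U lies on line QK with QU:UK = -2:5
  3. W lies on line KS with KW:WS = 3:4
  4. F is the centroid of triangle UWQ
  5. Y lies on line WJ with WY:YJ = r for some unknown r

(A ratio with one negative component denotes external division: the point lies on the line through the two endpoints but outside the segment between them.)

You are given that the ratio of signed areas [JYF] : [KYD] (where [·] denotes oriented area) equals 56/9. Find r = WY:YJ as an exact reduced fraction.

r = 1/2

Work in coordinates with S = (0, 0), Q = (1, 0), J = (0, 1), D = (4, 3).
1. K is the centroid of triangle DSJ ⇒ K = (4/3, 4/3)
2. U lies on line QK with QU:UK = -2:5 ⇒ U = (7/9, -8/9)
3. W lies on line KS with KW:WS = 3:4 ⇒ W = (16/21, 16/21)
4. F is the centroid of triangle UWQ ⇒ F = (160/189, -8/189)
5. With WY:YJ = r, write λ = r/(r+1) so Y = W + λ·(J−W); Y is affine-linear in λ
Every point depending on Y is an affine combination of Y and λ-independent points, so each such coordinate is linear in λ; the λ² term in each signed area is a multiple of (J−W)×(J−W) = 0, so 2·[JYF] and 2·[KYD] are each linear in λ. Evaluating at λ=0 and λ=1:
  2·[JYF] = 16/27·λ − 16/27,   2·[KYD] = -40/21·λ + 4/7
So [JYF]:[KYD] = (16/27·λ − 16/27) / (-40/21·λ + 4/7). Setting this equal to 56/9:
  16/27·λ − 16/27 = 56/9·(-40/21·λ + 4/7)  ⇒  λ = 1/3
Then r = λ/(1−λ) = (1/3)/(2/3) = 1/2. Check: with r = 1/2, Y = (32/63, 53/63) and [JYF]:[KYD] = 56/9 as required.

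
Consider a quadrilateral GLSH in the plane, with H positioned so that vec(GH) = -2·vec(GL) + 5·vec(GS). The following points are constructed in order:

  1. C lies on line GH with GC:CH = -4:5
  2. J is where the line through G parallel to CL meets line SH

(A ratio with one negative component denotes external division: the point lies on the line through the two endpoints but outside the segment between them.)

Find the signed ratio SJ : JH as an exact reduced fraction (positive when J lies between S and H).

Set G = (0, 0), L = (1, 0), S = (0, 1), H = (-2, 5); any affine frame gives the same invariant.
1. C lies on line GH with GC:CH = -4:5 ⇒ C = (8, -20)
2. J is where the line through G parallel to CL meets line SH ⇒ J = (-7/6, 10/3)
J = S + t·(H−S) with t = 7/12, so SJ:JH = t:(1−t) = 7/12:5/12

SJ:JH = 7/5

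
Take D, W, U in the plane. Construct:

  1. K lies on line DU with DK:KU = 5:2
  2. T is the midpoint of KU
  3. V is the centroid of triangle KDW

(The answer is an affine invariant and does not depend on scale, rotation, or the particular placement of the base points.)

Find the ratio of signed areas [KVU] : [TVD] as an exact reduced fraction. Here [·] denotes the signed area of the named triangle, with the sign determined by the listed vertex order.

[KVU]:[TVD] = -1/3

Set D = (0, 0), W = (1, 0), U = (0, 1); any affine frame gives the same invariant.
1. K lies on line DU with DK:KU = 5:2 ⇒ K = (0, 5/7)
2. T is the midpoint of KU ⇒ T = (0, 6/7)
3. V is the centroid of triangle KDW ⇒ V = (1/3, 5/21)
2·[KVU] = 2/21, 2·[TVD] = -2/7
[KVU]:[TVD] = 2/21:-2/7 = -1/3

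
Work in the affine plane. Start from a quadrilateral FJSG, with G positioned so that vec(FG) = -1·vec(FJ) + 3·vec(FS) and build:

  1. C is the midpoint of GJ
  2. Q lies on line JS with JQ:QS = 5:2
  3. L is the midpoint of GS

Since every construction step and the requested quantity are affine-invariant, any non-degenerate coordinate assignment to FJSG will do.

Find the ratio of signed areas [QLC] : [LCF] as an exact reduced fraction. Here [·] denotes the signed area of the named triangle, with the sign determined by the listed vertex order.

[QLC]:[LCF] = 1/3

Choose coordinates F = (0, 0), J = (1, 0), S = (0, 1), G = (-1, 3).
1. C is the midpoint of GJ ⇒ C = (0, 3/2)
2. Q lies on line JS with JQ:QS = 5:2 ⇒ Q = (2/7, 5/7)
3. L is the midpoint of GS ⇒ L = (-1/2, 2)
2·[QLC] = -1/4, 2·[LCF] = -3/4
[QLC]:[LCF] = -1/4:-3/4 = 1/3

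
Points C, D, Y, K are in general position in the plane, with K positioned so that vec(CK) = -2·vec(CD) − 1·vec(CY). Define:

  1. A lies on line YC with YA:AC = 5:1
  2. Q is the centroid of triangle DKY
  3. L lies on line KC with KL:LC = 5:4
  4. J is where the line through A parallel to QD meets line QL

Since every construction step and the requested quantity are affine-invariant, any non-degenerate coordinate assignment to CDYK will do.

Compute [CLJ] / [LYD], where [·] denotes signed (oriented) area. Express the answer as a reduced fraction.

[CLJ]:[LYD] = 11/126

Set C = (0, 0), D = (1, 0), Y = (0, 1), K = (-2, -1); any affine frame gives the same invariant.
1. A lies on line YC with YA:AC = 5:1 ⇒ A = (0, 1/6)
2. Q is the centroid of triangle DKY ⇒ Q = (-1/3, 0)
3. L lies on line KC with KL:LC = 5:4 ⇒ L = (-8/9, -4/9)
4. J is where the line through A parallel to QD meets line QL ⇒ J = (-1/8, 1/6)
2·[CLJ] = -11/54, 2·[LYD] = -7/3
[CLJ]:[LYD] = -11/54:-7/3 = 11/126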